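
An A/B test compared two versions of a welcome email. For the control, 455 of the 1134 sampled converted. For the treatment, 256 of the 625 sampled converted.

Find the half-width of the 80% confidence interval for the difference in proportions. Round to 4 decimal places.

First, p̂₁ = 455/1134 = 0.4012; p̂₂ = 256/625 = 0.4096.
The two standard errors are √(0.4012×0.5988/1134) = 0.01456 and √(0.4096×0.5904/625) = 0.01967.
Because the samples are independent, SE_diff = √(0.01456² + 0.01967²) = 0.02447.
Using z* = 1.282 for 80%, ME = 1.282 × 0.02447 = 0.03137.

0.0314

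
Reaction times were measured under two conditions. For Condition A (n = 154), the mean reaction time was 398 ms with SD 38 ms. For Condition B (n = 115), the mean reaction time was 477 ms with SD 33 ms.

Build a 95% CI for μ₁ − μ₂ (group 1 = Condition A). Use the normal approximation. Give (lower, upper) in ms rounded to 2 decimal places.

Per-group SEs: s₁/√n₁ = 38/√154 = 3.0621, s₂/√n₂ = 33/√115 = 3.0773.
Unpooled SE of the difference: √(9.37645641 + 9.46977529) = 4.3412.
Margin of error = z* · SE = 1.960 × 4.3412 = 8.5088.
x̄₁ − x̄₂ = 398 − 477 = -79.0000.
CI: -79.0000 ± 8.5088 = (-87.51, -70.49).

(-87.51, -70.49)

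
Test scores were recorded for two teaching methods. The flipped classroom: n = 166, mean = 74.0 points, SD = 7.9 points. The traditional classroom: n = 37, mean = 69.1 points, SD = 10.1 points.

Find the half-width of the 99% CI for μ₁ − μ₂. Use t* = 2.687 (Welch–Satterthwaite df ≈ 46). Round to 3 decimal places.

Standard errors of each mean: 7.9/√166 = 0.6132 and 10.1/√37 = 1.6604.
SE(x̄₁ − x̄₂) = √(0.6132² + 1.6604²) = 1.7700 for independent samples with unequal variances.
With t* = 2.687, the margin is 2.687 × 1.7700 = 4.7560.

4.756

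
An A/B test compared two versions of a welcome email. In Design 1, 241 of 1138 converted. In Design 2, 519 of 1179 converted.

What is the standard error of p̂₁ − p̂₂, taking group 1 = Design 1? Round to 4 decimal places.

0.0189

Sample proportions: 241/1138 = 0.2118, 519/1179 = 0.4402.
Each SE is √(p̂(1−p̂)/n): √(0.2118·0.7882/1138) = 0.01211 and √(0.4402·0.5598/1179) = 0.01446.
SE(p̂₁ − p̂₂) = √(SE₁² + SE₂²) = √(0.0001466521 + 0.0002090916) = 0.01886, since the two samples are independent.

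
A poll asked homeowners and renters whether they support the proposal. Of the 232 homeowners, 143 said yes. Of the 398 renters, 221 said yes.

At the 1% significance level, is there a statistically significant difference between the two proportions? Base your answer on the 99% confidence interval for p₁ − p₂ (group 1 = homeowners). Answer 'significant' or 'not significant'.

not significant

First, p̂₁ = 143/232 = 0.6164; p̂₂ = 221/398 = 0.5553.
The two standard errors are √(0.6164×0.3836/232) = 0.03192 and √(0.5553×0.4447/398) = 0.02491.
Because the samples are independent, SE_diff = √(0.03192² + 0.02491²) = 0.04049.
Using z* = 2.576 for 99%, ME = 2.576 × 0.04049 = 0.10430.
p̂₁ − p̂₂ = 0.0611; interval 0.0611 ± 0.10430 gives (-0.04320, 0.16540).
The interval (-0.04320, 0.16540) contains 0, so the difference is not significant.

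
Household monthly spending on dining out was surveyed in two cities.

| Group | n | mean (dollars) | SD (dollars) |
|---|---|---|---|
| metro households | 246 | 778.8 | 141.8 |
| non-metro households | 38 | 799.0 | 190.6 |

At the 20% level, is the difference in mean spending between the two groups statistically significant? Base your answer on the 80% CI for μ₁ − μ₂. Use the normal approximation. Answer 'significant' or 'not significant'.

not significant

Per-group SEs: s₁/√n₁ = 141.8/√246 = 9.0408, s₂/√n₂ = 190.6/√38 = 30.9194.
Unpooled SE of the difference: √(81.73606464 + 956.00929636) = 32.2141.
Margin of error = z* · SE = 1.282 × 32.2141 = 41.2985.
x̄₁ − x̄₂ = 778.8 − 799.0 = -20.2000.
CI: -20.2000 ± 41.2985 = (-61.4985, 21.0985).
The interval (-61.4985, 21.0985) contains 0, so the difference is not significant.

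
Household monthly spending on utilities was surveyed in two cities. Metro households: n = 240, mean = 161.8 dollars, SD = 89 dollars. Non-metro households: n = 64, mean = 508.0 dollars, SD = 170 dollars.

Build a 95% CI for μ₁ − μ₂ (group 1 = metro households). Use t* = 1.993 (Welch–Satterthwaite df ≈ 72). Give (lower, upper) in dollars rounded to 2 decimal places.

Standard errors of each mean: 89/√240 = 5.7449 and 170/√64 = 21.2500.
SE(x̄₁ − x̄₂) = √(5.7449² + 21.2500²) = 22.0129 for independent samples with unequal variances.
With t* = 1.993, the margin is 1.993 × 22.0129 = 43.8717.
x̄₁ − x̄₂ = 161.8 − 508.0 = -346.2000; the interval is -346.2000 ± 43.8717 = (-390.07, -302.33).

(-390.07, -302.33)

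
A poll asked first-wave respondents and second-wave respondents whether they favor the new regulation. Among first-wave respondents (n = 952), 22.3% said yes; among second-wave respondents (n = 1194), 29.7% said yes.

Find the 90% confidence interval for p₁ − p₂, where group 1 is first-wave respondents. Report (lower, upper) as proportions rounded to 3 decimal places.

Each SE is √(p̂(1−p̂)/n): √(0.2230·0.7770/952) = 0.01349 and √(0.2970·0.7030/1194) = 0.01322.
SE(p̂₁ − p̂₂) = √(SE₁² + SE₂²) = √(0.0001819801 + 0.0001747684) = 0.01889, since the two samples are independent.
At 90% confidence z* = 1.645; margin = 1.645 × 0.01889 = 0.03107.
The difference is 0.2230 − 0.2970 = -0.0740, so the interval is -0.0740 ± 0.03107 = (-0.105, -0.043).

(-0.105, -0.043)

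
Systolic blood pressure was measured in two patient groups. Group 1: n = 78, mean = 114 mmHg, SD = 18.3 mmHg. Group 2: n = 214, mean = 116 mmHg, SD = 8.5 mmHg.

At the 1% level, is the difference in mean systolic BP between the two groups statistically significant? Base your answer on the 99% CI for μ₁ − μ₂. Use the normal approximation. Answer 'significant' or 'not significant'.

not significant

SE₁ = s₁/√n₁ = 18.3/√78 = 2.0721; SE₂ = 8.5/√214 = 0.5810.
Independent samples, unequal variances: SE_diff = √(SE₁² + SE₂²) = √(4.29359841 + 0.337561) = 2.1520.
z* = 2.576, so margin of error = 2.576 × 2.1520 = 5.5436.
Difference in means = 114 − 116 = -2.0000.
-2.0000 ± 5.5436 → (-7.5436, 3.5436).
The interval (-7.5436, 3.5436) contains 0, so the difference is not significant.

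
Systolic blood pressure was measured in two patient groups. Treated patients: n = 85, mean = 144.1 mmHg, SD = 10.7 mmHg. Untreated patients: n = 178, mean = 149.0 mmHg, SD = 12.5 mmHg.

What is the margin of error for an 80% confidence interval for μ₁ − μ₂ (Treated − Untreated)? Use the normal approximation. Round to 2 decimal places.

1.91

Standard errors of each mean: 10.7/√85 = 1.1606 and 12.5/√178 = 0.9369.
SE(x̄₁ − x̄₂) = √(1.1606² + 0.9369²) = 1.4916 for independent samples with unequal variances.
With z* = 1.282, the margin is 1.282 × 1.4916 = 1.9122.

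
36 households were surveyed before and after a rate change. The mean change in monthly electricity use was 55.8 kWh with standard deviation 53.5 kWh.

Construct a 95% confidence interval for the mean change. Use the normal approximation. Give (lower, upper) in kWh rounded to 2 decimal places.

(38.32, 73.28)

This is a matched-pairs design, so SE = s_d/√n = 53.5/√36 = 8.9167.
Margin = 1.960 × 8.9167 = 17.4767; the interval is 55.8 ± 17.4767 = (38.32, 73.28).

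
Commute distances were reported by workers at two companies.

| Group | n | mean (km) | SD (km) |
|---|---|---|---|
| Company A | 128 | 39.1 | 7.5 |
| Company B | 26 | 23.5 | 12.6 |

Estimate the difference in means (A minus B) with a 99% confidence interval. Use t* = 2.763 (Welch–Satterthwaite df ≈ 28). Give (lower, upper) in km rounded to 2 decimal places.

(8.53, 22.67)

SE₁ = s₁/√n₁ = 7.5/√128 = 0.6629; SE₂ = 12.6/√26 = 2.4711.
Independent samples, unequal variances: SE_diff = √(SE₁² + SE₂²) = √(0.43943641 + 6.10633521) = 2.5585.
t* = 2.763, so margin of error = 2.763 × 2.5585 = 7.0691.
Difference in means = 39.1 − 23.5 = 15.6000.
15.6000 ± 7.0691 → (8.53, 22.67).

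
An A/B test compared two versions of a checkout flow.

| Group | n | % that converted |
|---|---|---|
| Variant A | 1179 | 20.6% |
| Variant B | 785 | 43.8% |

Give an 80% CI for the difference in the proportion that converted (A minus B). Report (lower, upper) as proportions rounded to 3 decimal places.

(-0.259, -0.205)

SE₁ = √(p̂₁(1−p̂₁)/n₁) = √(0.2060·0.7940/1179) = 0.01178; SE₂ = √(0.4380·0.5620/785) = 0.01771.
Independent samples: SE of the difference = √(SE₁² + SE₂²) = √(0.0001387684 + 0.0003136441) = 0.02127.
z* for 80% confidence is 1.282, so the margin of error is 1.282 × 0.02127 = 0.02727.
Point estimate p̂₁ − p̂₂ = 0.2060 − 0.4380 = -0.2320.
-0.2320 ± 0.02727 → (-0.259, -0.205).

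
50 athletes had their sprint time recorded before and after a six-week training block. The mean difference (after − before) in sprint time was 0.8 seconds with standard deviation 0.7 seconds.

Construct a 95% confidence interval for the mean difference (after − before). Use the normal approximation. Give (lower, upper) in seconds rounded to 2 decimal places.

(0.61, 0.99)

Paired design: SE = s_d/√n = 0.7/√50 = 0.0990.
z* = 1.960; margin of error = 1.960 × 0.0990 = 0.1940.
0.8 ± 0.1940 → (0.61, 0.99).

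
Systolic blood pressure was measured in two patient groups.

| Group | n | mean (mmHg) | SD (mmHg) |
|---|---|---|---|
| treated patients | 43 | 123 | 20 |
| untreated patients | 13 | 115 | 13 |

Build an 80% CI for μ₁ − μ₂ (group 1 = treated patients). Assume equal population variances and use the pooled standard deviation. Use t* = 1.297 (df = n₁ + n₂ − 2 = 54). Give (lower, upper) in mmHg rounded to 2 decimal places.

(0.33, 15.67)

s_p = √[((n₁−1)s₁² + (n₂−1)s₂²)/(n₁+n₂−2)] = √[(42·20² + 12·13²)/54] = 18.6726.
SE = 18.6726·√(1/43 + 1/13) = 5.9101.
With t* = 1.297, margin = 1.297 × 5.9101 = 7.6654.
x̄₁ − x̄₂ = 123 − 115 = 8.0000; interval 8.0000 ± 7.6654 = (0.33, 15.67).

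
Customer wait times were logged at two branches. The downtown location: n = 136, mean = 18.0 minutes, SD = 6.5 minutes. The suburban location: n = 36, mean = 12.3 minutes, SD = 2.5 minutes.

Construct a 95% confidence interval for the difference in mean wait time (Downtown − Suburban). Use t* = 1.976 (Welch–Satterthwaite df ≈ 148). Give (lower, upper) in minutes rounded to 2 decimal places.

Per-group SEs: s₁/√n₁ = 6.5/√136 = 0.5574, s₂/√n₂ = 2.5/√36 = 0.4167.
Unpooled SE of the difference: √(0.31069476 + 0.17363889) = 0.6959.
Margin of error = t* · SE = 1.976 × 0.6959 = 1.3751.
x̄₁ − x̄₂ = 18.0 − 12.3 = 5.7000.
CI: 5.7000 ± 1.3751 = (4.32, 7.08).

(4.32, 7.08)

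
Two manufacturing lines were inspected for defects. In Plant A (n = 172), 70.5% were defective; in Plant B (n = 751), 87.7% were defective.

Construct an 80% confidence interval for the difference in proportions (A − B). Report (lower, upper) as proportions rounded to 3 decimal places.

The two standard errors are √(0.7050×0.2950/172) = 0.03477 and √(0.8770×0.1230/751) = 0.01198.
Because the samples are independent, SE_diff = √(0.03477² + 0.01198²) = 0.03678.
Using z* = 1.282 for 80%, ME = 1.282 × 0.03678 = 0.04715.
p̂₁ − p̂₂ = -0.1720; interval -0.1720 ± 0.04715 gives (-0.219, -0.125).

(-0.219, -0.125)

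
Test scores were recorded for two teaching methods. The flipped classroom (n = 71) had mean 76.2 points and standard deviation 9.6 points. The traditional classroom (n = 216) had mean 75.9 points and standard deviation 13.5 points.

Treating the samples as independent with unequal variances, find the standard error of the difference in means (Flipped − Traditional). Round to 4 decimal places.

Standard errors of each mean: 9.6/√71 = 1.1393 and 13.5/√216 = 0.9186.
SE(x̄₁ − x̄₂) = √(1.1393² + 0.9186²) = 1.4635 for independent samples with unequal variances.

1.4635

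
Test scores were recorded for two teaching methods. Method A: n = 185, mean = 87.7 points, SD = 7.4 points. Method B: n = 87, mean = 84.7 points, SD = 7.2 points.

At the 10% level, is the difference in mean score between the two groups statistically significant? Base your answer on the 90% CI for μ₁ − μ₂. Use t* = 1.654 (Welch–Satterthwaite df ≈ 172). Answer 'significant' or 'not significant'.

Standard errors of each mean: 7.4/√185 = 0.5441 and 7.2/√87 = 0.7719.
SE(x̄₁ − x̄₂) = √(0.5441² + 0.7719²) = 0.9444 for independent samples with unequal variances.
With t* = 1.654, the margin is 1.654 × 0.9444 = 1.5620.
x̄₁ − x̄₂ = 87.7 − 84.7 = 3.0000; the interval is 3.0000 ± 1.5620 = (1.4380, 4.5620).
The interval (1.4380, 4.5620) does not contain 0, so the difference is significant.

significant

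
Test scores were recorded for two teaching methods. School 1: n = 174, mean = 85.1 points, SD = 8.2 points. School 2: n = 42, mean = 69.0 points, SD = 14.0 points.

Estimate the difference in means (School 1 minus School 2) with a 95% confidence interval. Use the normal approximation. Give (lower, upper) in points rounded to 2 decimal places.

Standard errors of each mean: 8.2/√174 = 0.6216 and 14.0/√42 = 2.1602.
SE(x̄₁ − x̄₂) = √(0.6216² + 2.1602²) = 2.2479 for independent samples with unequal variances.
With z* = 1.960, the margin is 1.960 × 2.2479 = 4.4059.
x̄₁ − x̄₂ = 85.1 − 69.0 = 16.1000; the interval is 16.1000 ± 4.4059 = (11.69, 20.51).

(11.69, 20.51)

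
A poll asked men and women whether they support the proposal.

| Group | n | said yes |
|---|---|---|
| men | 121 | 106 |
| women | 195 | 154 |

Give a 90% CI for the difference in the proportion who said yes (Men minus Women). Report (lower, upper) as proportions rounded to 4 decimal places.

(0.0175, 0.1551)

p̂₁ = 106/121 = 0.8760 and p̂₂ = 154/195 = 0.7897.
SE₁ = √(p̂₁(1−p̂₁)/n₁) = √(0.8760·0.1240/121) = 0.02996; SE₂ = √(0.7897·0.2103/195) = 0.02918.
Independent samples: SE of the difference = √(SE₁² + SE₂²) = √(0.0008976016 + 0.0008514724) = 0.04182.
z* for 90% confidence is 1.645, so the margin of error is 1.645 × 0.04182 = 0.06879.
Point estimate p̂₁ − p̂₂ = 0.8760 − 0.7897 = 0.0863.
0.0863 ± 0.06879 → (0.0175, 0.1551).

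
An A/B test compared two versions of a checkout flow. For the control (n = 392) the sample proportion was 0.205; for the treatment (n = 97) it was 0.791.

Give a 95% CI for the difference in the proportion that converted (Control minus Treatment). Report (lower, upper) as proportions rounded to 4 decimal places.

(-0.6762, -0.4958)

The two standard errors are √(0.2050×0.7950/392) = 0.02039 and √(0.7910×0.2090/97) = 0.04128.
Because the samples are independent, SE_diff = √(0.02039² + 0.04128²) = 0.04604.
Using z* = 1.960 for 95%, ME = 1.960 × 0.04604 = 0.09024.
p̂₁ − p̂₂ = -0.5860; interval -0.5860 ± 0.09024 gives (-0.6762, -0.4958).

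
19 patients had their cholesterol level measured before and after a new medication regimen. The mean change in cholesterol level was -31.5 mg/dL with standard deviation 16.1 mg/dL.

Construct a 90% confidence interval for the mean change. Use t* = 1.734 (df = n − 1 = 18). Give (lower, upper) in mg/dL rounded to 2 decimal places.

This is a matched-pairs design, so SE = s_d/√n = 16.1/√19 = 3.6936.
Margin = 1.734 × 3.6936 = 6.4047; the interval is -31.5 ± 6.4047 = (-37.90, -25.10).

(-37.90, -25.10)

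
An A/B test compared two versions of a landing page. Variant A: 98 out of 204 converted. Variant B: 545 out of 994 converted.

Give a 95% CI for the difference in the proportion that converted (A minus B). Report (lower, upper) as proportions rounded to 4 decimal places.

p̂₁ = 98/204 = 0.4804 and p̂₂ = 545/994 = 0.5483.
SE₁ = √(p̂₁(1−p̂₁)/n₁) = √(0.4804·0.5196/204) = 0.03498; SE₂ = √(0.5483·0.4517/994) = 0.01578.
Independent samples: SE of the difference = √(SE₁² + SE₂²) = √(0.0012236004 + 0.0002490084) = 0.03837.
z* for 95% confidence is 1.960, so the margin of error is 1.960 × 0.03837 = 0.07521.
Point estimate p̂₁ − p̂₂ = 0.4804 − 0.5483 = -0.0679.
-0.0679 ± 0.07521 → (-0.1431, 0.0073).

(-0.1431, 0.0073)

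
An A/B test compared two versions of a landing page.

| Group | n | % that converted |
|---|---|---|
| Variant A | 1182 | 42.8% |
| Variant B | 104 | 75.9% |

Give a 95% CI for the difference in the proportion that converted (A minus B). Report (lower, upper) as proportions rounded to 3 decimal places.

(-0.418, -0.244)

SE₁ = √(p̂₁(1−p̂₁)/n₁) = √(0.4280·0.5720/1182) = 0.01439; SE₂ = √(0.7590·0.2410/104) = 0.04194.
Independent samples: SE of the difference = √(SE₁² + SE₂²) = √(0.0002070721 + 0.0017589636) = 0.04434.
z* for 95% confidence is 1.960, so the margin of error is 1.960 × 0.04434 = 0.08691.
Point estimate p̂₁ − p̂₂ = 0.4280 − 0.7590 = -0.3310.
-0.3310 ± 0.08691 → (-0.418, -0.244).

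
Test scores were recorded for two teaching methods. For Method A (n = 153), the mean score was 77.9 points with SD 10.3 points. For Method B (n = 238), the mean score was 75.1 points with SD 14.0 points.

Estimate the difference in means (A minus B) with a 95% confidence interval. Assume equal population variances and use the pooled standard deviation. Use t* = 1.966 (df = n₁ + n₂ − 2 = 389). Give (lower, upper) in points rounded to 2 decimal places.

(0.22, 5.38)

Pooled variance s_p² = [152·10.3² + 237·14.0²] / (153+238−2) = 160.8681, so s_p = 12.6834.
SE_diff = s_p·√(1/n₁ + 1/n₂) = 12.6834·√(1/153 + 1/238) = 1.3143.
t* = 1.966; margin = 1.966 × 1.3143 = 2.5839.
Difference = 77.9 − 75.1 = 2.8000.
2.8000 ± 2.5839 → (0.22, 5.38).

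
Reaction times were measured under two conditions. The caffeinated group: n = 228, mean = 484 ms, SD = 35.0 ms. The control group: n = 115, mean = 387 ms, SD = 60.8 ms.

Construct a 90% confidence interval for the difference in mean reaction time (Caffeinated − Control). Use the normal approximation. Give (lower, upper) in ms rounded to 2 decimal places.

(86.92, 107.08)

SE₁ = s₁/√n₁ = 35.0/√228 = 2.3179; SE₂ = 60.8/√115 = 5.6696.
Independent samples, unequal variances: SE_diff = √(SE₁² + SE₂²) = √(5.37266041 + 32.14436416) = 6.1251.
z* = 1.645, so margin of error = 1.645 × 6.1251 = 10.0758.
Difference in means = 484 − 387 = 97.0000.
97.0000 ± 10.0758 → (86.92, 107.08).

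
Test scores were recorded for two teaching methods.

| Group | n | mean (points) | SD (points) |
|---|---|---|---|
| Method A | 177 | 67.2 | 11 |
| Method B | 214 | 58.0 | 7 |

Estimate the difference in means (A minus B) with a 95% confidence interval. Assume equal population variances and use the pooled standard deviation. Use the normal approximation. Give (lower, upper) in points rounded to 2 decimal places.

(7.40, 11.00)

Pooled variance s_p² = [176·11² + 213·7²] / (177+214−2) = 81.5758, so s_p = 9.0319.
SE_diff = s_p·√(1/n₁ + 1/n₂) = 9.0319·√(1/177 + 1/214) = 0.9176.
z* = 1.960; margin = 1.960 × 0.9176 = 1.7985.
Difference = 67.2 − 58.0 = 9.2000.
9.2000 ± 1.7985 → (7.40, 11.00).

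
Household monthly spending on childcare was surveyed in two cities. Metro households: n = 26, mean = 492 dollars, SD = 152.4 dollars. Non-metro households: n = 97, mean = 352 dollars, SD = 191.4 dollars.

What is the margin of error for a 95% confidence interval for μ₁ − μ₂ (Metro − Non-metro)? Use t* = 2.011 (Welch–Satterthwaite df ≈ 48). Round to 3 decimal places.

Per-group SEs: s₁/√n₁ = 152.4/√26 = 29.8881, s₂/√n₂ = 191.4/√97 = 19.4337.
Unpooled SE of the difference: √(893.29852161 + 377.66869569) = 35.6506.
Margin of error = t* · SE = 2.011 × 35.6506 = 71.6934.

71.693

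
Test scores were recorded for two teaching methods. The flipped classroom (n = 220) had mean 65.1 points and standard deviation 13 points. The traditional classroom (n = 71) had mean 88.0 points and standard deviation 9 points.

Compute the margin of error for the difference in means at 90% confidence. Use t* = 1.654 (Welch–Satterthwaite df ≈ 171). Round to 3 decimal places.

2.285

Per-group SEs: s₁/√n₁ = 13/√220 = 0.8765, s₂/√n₂ = 9/√71 = 1.0681.
Unpooled SE of the difference: √(0.76825225 + 1.14083761) = 1.3817.
Margin of error = t* · SE = 1.654 × 1.3817 = 2.2853.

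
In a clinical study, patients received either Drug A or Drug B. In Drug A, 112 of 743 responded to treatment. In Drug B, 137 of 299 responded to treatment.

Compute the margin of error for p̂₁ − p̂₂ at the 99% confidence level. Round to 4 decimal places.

Sample proportions: 112/743 = 0.1507, 137/299 = 0.4582.
Each SE is √(p̂(1−p̂)/n): √(0.1507·0.8493/743) = 0.01312 and √(0.4582·0.5418/299) = 0.02881.
SE(p̂₁ − p̂₂) = √(SE₁² + SE₂²) = √(0.0001721344 + 0.0008300161) = 0.03166, since the two samples are independent.
At 99% confidence z* = 2.576; margin = 2.576 × 0.03166 = 0.08156.

0.0816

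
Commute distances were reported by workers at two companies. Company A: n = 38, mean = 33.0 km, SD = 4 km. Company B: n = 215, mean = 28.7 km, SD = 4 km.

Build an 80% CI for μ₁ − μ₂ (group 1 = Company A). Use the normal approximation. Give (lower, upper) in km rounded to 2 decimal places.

(3.40, 5.20)

Standard errors of each mean: 4/√38 = 0.6489 and 4/√215 = 0.2728.
SE(x̄₁ − x̄₂) = √(0.6489² + 0.2728²) = 0.7039 for independent samples with unequal variances.
With z* = 1.282, the margin is 1.282 × 0.7039 = 0.9024.
x̄₁ − x̄₂ = 33.0 − 28.7 = 4.3000; the interval is 4.3000 ± 0.9024 = (3.40, 5.20).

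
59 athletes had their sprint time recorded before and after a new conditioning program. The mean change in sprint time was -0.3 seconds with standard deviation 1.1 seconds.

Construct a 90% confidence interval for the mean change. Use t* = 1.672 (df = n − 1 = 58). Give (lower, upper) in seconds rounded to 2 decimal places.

Paired design: SE = s_d/√n = 1.1/√59 = 0.1432.
t* = 1.672; margin of error = 1.672 × 0.1432 = 0.2394.
-0.3 ± 0.2394 → (-0.54, -0.06).

(-0.54, -0.06)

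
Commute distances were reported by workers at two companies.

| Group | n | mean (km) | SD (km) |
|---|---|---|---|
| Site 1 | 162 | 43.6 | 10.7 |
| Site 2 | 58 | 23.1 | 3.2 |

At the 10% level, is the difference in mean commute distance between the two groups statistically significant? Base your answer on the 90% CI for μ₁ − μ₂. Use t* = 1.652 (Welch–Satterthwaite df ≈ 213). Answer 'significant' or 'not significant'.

significant

Per-group SEs: s₁/√n₁ = 10.7/√162 = 0.8407, s₂/√n₂ = 3.2/√58 = 0.4202.
Unpooled SE of the difference: √(0.70677649 + 0.17656804) = 0.9399.
Margin of error = t* · SE = 1.652 × 0.9399 = 1.5527.
x̄₁ − x̄₂ = 43.6 − 23.1 = 20.5000.
CI: 20.5000 ± 1.5527 = (18.9473, 22.0527).
The interval (18.9473, 22.0527) does not contain 0, so the difference is significant.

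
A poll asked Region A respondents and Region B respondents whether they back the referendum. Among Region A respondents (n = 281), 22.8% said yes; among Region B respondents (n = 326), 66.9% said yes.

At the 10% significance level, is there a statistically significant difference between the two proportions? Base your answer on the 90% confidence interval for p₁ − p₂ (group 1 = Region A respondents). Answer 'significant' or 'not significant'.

SE₁ = √(p̂₁(1−p̂₁)/n₁) = √(0.2280·0.7720/281) = 0.02503; SE₂ = √(0.6690·0.3310/326) = 0.02606.
Independent samples: SE of the difference = √(SE₁² + SE₂²) = √(0.0006265009 + 0.0006791236) = 0.03613.
z* for 90% confidence is 1.645, so the margin of error is 1.645 × 0.03613 = 0.05943.
Point estimate p̂₁ − p̂₂ = 0.2280 − 0.6690 = -0.4410.
-0.4410 ± 0.05943 → (-0.50043, -0.38157).
The interval (-0.50043, -0.38157) does not contain 0, so the difference is significant.

significant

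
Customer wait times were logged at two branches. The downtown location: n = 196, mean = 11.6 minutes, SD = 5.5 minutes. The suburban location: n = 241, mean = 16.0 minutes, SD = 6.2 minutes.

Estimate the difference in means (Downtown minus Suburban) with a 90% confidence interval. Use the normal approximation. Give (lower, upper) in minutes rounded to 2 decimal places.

(-5.32, -3.48)

Standard errors of each mean: 5.5/√196 = 0.3929 and 6.2/√241 = 0.3994.
SE(x̄₁ − x̄₂) = √(0.3929² + 0.3994²) = 0.5603 for independent samples with unequal variances.
With z* = 1.645, the margin is 1.645 × 0.5603 = 0.9217.
x̄₁ − x̄₂ = 11.6 − 16.0 = -4.4000; the interval is -4.4000 ± 0.9217 = (-5.32, -3.48).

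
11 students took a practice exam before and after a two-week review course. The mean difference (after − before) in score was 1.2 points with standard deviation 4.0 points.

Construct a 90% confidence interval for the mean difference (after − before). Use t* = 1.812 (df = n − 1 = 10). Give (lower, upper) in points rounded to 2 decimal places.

Paired design: SE = s_d/√n = 4.0/√11 = 1.2060.
t* = 1.812; margin of error = 1.812 × 1.2060 = 2.1853.
1.2 ± 2.1853 → (-0.99, 3.39).

(-0.99, 3.39)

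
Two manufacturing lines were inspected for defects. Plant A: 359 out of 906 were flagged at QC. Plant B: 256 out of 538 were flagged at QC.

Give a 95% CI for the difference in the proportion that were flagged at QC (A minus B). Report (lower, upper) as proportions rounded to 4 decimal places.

(-0.1325, -0.0267)

p̂₁ = 359/906 = 0.3962 and p̂₂ = 256/538 = 0.4758.
SE₁ = √(p̂₁(1−p̂₁)/n₁) = √(0.3962·0.6038/906) = 0.01625; SE₂ = √(0.4758·0.5242/538) = 0.02153.
Independent samples: SE of the difference = √(SE₁² + SE₂²) = √(0.0002640625 + 0.0004635409) = 0.02697.
z* for 95% confidence is 1.960, so the margin of error is 1.960 × 0.02697 = 0.05286.
Point estimate p̂₁ − p̂₂ = 0.3962 − 0.4758 = -0.0796.
-0.0796 ± 0.05286 → (-0.1325, -0.0267).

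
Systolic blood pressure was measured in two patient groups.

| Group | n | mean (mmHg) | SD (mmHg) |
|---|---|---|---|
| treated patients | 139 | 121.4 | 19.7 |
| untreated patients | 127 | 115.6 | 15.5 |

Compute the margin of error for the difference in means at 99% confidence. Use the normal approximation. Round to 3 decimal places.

5.575

Standard errors of each mean: 19.7/√139 = 1.6709 and 15.5/√127 = 1.3754.
SE(x̄₁ − x̄₂) = √(1.6709² + 1.3754²) = 2.1642 for independent samples with unequal variances.
With z* = 2.576, the margin is 2.576 × 2.1642 = 5.5750.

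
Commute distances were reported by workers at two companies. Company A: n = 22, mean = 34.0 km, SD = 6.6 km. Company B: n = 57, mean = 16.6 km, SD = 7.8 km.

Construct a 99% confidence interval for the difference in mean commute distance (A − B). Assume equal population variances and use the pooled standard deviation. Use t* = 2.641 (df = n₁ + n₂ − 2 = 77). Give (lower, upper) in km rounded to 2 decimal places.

(12.43, 22.37)

s_p = √[((n₁−1)s₁² + (n₂−1)s₂²)/(n₁+n₂−2)] = √[(21·6.6² + 56·7.8²)/77] = 7.4918.
SE = 7.4918·√(1/22 + 1/57) = 1.8804.
With t* = 2.641, margin = 2.641 × 1.8804 = 4.9661.
x̄₁ − x̄₂ = 34.0 − 16.6 = 17.4000; interval 17.4000 ± 4.9661 = (12.43, 22.37).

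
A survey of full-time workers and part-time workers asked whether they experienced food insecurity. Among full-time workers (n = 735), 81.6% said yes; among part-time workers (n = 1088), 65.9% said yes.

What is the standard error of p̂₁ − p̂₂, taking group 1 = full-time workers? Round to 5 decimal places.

0.02027

Each SE is √(p̂(1−p̂)/n): √(0.8160·0.1840/735) = 0.01429 and √(0.6590·0.3410/1088) = 0.01437.
SE(p̂₁ − p̂₂) = √(SE₁² + SE₂²) = √(0.0002042041 + 0.0002064969) = 0.02027, since the two samples are independent.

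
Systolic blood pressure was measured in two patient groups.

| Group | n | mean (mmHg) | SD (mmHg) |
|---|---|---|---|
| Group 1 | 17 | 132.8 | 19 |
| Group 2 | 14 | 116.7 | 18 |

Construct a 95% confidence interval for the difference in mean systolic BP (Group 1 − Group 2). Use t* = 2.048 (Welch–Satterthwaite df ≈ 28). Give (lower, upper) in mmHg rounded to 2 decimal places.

Standard errors of each mean: 19/√17 = 4.6082 and 18/√14 = 4.8107.
SE(x̄₁ − x̄₂) = √(4.6082² + 4.8107²) = 6.6617 for independent samples with unequal variances.
With t* = 2.048, the margin is 2.048 × 6.6617 = 13.6432.
x̄₁ − x̄₂ = 132.8 − 116.7 = 16.1000; the interval is 16.1000 ± 13.6432 = (2.46, 29.74).

(2.46, 29.74)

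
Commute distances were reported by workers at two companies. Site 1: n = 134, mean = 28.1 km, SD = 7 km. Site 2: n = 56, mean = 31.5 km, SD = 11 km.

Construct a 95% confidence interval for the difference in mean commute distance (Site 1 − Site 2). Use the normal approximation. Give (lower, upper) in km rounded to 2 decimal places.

(-6.52, -0.28)

SE₁ = s₁/√n₁ = 7/√134 = 0.6047; SE₂ = 11/√56 = 1.4699.
Independent samples, unequal variances: SE_diff = √(SE₁² + SE₂²) = √(0.36566209 + 2.16060601) = 1.5894.
z* = 1.960, so margin of error = 1.960 × 1.5894 = 3.1152.
Difference in means = 28.1 − 31.5 = -3.4000.
-3.4000 ± 3.1152 → (-6.52, -0.28).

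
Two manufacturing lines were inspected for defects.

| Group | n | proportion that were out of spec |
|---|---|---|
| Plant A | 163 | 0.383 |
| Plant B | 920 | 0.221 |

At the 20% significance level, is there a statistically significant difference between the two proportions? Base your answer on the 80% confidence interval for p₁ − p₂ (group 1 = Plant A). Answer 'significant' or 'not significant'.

Each SE is √(p̂(1−p̂)/n): √(0.3830·0.6170/163) = 0.03808 and √(0.2210·0.7790/920) = 0.01368.
SE(p̂₁ − p̂₂) = √(SE₁² + SE₂²) = √(0.0014500864 + 0.0001871424) = 0.04046, since the two samples are independent.
At 80% confidence z* = 1.282; margin = 1.282 × 0.04046 = 0.05187.
The difference is 0.3830 − 0.2210 = 0.1620, so the interval is 0.1620 ± 0.05187 = (0.11013, 0.21387).
The interval (0.11013, 0.21387) does not contain 0, so the difference is significant.

significant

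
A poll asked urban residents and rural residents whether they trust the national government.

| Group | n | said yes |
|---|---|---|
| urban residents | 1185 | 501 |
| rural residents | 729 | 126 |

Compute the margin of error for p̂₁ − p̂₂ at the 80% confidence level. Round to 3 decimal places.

0.026

First, p̂₁ = 501/1185 = 0.4228; p̂₂ = 126/729 = 0.1728.
The two standard errors are √(0.4228×0.5772/1185) = 0.01435 and √(0.1728×0.8272/729) = 0.01400.
Because the samples are independent, SE_diff = √(0.01435² + 0.01400²) = 0.02005.
Using z* = 1.282 for 80%, ME = 1.282 × 0.02005 = 0.02570.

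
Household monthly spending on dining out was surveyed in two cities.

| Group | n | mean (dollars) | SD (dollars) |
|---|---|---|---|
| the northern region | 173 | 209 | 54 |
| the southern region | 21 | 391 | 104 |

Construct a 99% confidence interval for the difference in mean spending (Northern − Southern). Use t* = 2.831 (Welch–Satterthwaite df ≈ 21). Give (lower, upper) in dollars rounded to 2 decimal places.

(-247.29, -116.71)

Per-group SEs: s₁/√n₁ = 54/√173 = 4.1055, s₂/√n₂ = 104/√21 = 22.6947.
Unpooled SE of the difference: √(16.85513025 + 515.04940809) = 23.0631.
Margin of error = t* · SE = 2.831 × 23.0631 = 65.2916.
x̄₁ − x̄₂ = 209 − 391 = -182.0000.
CI: -182.0000 ± 65.2916 = (-247.29, -116.71).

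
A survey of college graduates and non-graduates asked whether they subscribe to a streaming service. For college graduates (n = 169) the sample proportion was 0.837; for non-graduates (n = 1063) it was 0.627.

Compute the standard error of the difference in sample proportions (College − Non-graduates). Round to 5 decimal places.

0.03205

SE₁ = √(p̂₁(1−p̂₁)/n₁) = √(0.8370·0.1630/169) = 0.02841; SE₂ = √(0.6270·0.3730/1063) = 0.01483.
Independent samples: SE of the difference = √(SE₁² + SE₂²) = √(0.0008071281 + 0.0002199289) = 0.03205.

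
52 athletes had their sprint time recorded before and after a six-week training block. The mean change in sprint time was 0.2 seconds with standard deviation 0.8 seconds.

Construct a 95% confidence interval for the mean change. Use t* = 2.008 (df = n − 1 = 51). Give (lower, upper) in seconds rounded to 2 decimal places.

This is a matched-pairs design, so SE = s_d/√n = 0.8/√52 = 0.1109.
Margin = 2.008 × 0.1109 = 0.2227; the interval is 0.2 ± 0.2227 = (-0.02, 0.42).

(-0.02, 0.42)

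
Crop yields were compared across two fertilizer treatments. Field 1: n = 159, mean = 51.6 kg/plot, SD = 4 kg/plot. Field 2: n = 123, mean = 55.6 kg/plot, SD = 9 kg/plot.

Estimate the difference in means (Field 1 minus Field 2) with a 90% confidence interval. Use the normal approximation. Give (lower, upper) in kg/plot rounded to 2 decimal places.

Standard errors of each mean: 4/√159 = 0.3172 and 9/√123 = 0.8115.
SE(x̄₁ − x̄₂) = √(0.3172² + 0.8115²) = 0.8713 for independent samples with unequal variances.
With z* = 1.645, the margin is 1.645 × 0.8713 = 1.4333.
x̄₁ − x̄₂ = 51.6 − 55.6 = -4.0000; the interval is -4.0000 ± 1.4333 = (-5.43, -2.57).

(-5.43, -2.57)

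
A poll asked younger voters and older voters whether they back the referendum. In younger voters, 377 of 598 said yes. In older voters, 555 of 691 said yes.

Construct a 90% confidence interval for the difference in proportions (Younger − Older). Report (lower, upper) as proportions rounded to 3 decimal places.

First, p̂₁ = 377/598 = 0.6304; p̂₂ = 555/691 = 0.8032.
The two standard errors are √(0.6304×0.3696/598) = 0.01974 and √(0.8032×0.1968/691) = 0.01512.
Because the samples are independent, SE_diff = √(0.01974² + 0.01512²) = 0.02487.
Using z* = 1.645 for 90%, ME = 1.645 × 0.02487 = 0.04091.
p̂₁ − p̂₂ = -0.1728; interval -0.1728 ± 0.04091 gives (-0.214, -0.132).

(-0.214, -0.132)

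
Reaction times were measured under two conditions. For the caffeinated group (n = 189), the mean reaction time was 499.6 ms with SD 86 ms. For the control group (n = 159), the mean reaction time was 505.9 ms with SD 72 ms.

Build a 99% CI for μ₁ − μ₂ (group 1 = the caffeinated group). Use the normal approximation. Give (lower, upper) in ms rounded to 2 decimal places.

(-28.12, 15.52)

Per-group SEs: s₁/√n₁ = 86/√189 = 6.2556, s₂/√n₂ = 72/√159 = 5.7100.
Unpooled SE of the difference: √(39.13253136 + 32.6041) = 8.4697.
Margin of error = z* · SE = 2.576 × 8.4697 = 21.8179.
x̄₁ − x̄₂ = 499.6 − 505.9 = -6.3000.
CI: -6.3000 ± 21.8179 = (-28.12, 15.52).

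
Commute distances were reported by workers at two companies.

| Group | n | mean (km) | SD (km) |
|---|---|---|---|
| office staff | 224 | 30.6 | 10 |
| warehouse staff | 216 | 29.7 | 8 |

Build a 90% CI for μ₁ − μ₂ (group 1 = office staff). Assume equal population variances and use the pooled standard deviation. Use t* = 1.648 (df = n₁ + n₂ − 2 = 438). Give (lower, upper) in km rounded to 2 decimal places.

(-0.53, 2.33)

Pooled variance s_p² = [223·10² + 215·8²] / (224+216−2) = 82.3288, so s_p = 9.0735.
SE_diff = s_p·√(1/n₁ + 1/n₂) = 9.0735·√(1/224 + 1/216) = 0.8653.
t* = 1.648; margin = 1.648 × 0.8653 = 1.4260.
Difference = 30.6 − 29.7 = 0.9000.
0.9000 ± 1.4260 → (-0.53, 2.33).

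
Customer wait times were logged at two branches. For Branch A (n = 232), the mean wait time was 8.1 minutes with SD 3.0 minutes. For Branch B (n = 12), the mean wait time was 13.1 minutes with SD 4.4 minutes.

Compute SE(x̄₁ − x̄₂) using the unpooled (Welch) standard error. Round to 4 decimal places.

1.2854

SE₁ = s₁/√n₁ = 3.0/√232 = 0.1970; SE₂ = 4.4/√12 = 1.2702.
Independent samples, unequal variances: SE_diff = √(SE₁² + SE₂²) = √(0.038809 + 1.61340804) = 1.2854.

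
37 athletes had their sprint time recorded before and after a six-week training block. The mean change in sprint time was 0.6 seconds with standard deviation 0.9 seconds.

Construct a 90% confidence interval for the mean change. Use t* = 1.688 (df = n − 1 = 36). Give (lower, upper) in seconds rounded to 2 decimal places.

This is a matched-pairs design, so SE = s_d/√n = 0.9/√37 = 0.1480.
Margin = 1.688 × 0.1480 = 0.2498; the interval is 0.6 ± 0.2498 = (0.35, 0.85).

(0.35, 0.85)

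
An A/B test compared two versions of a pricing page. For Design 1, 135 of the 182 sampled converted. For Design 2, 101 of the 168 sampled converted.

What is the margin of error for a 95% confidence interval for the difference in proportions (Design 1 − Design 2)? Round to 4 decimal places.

Sample proportions: 135/182 = 0.7418, 101/168 = 0.6012.
Each SE is √(p̂(1−p̂)/n): √(0.7418·0.2582/182) = 0.03244 and √(0.6012·0.3988/168) = 0.03778.
SE(p̂₁ − p̂₂) = √(SE₁² + SE₂²) = √(0.0010523536 + 0.0014273284) = 0.04980, since the two samples are independent.
At 95% confidence z* = 1.960; margin = 1.960 × 0.04980 = 0.09761.

0.0976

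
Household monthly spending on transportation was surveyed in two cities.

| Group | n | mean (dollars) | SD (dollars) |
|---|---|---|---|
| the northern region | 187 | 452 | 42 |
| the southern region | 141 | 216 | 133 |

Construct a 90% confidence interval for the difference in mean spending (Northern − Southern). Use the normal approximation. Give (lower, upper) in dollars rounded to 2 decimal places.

(216.89, 255.11)

SE₁ = s₁/√n₁ = 42/√187 = 3.0713; SE₂ = 133/√141 = 11.2006.
Independent samples, unequal variances: SE_diff = √(SE₁² + SE₂²) = √(9.43288369 + 125.45344036) = 11.6141.
z* = 1.645, so margin of error = 1.645 × 11.6141 = 19.1052.
Difference in means = 452 − 216 = 236.0000.
236.0000 ± 19.1052 → (216.89, 255.11).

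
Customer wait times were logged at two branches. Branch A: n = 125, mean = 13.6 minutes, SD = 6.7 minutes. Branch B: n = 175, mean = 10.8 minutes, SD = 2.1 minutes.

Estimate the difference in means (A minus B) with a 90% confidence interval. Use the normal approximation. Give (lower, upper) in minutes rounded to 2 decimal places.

Standard errors of each mean: 6.7/√125 = 0.5993 and 2.1/√175 = 0.1587.
SE(x̄₁ − x̄₂) = √(0.5993² + 0.1587²) = 0.6200 for independent samples with unequal variances.
With z* = 1.645, the margin is 1.645 × 0.6200 = 1.0199.
x̄₁ − x̄₂ = 13.6 − 10.8 = 2.8000; the interval is 2.8000 ± 1.0199 = (1.78, 3.82).

(1.78, 3.82)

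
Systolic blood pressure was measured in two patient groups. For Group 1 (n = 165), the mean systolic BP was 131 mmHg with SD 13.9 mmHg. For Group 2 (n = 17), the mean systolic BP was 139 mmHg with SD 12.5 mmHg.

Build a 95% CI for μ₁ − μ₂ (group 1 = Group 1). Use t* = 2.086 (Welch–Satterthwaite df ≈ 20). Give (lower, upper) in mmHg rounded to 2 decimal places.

(-14.71, -1.29)

SE₁ = s₁/√n₁ = 13.9/√165 = 1.0821; SE₂ = 12.5/√17 = 3.0317.
Independent samples, unequal variances: SE_diff = √(SE₁² + SE₂²) = √(1.17094041 + 9.19120489) = 3.2190.
t* = 2.086, so margin of error = 2.086 × 3.2190 = 6.7148.
Difference in means = 131 − 139 = -8.0000.
-8.0000 ± 6.7148 → (-14.71, -1.29).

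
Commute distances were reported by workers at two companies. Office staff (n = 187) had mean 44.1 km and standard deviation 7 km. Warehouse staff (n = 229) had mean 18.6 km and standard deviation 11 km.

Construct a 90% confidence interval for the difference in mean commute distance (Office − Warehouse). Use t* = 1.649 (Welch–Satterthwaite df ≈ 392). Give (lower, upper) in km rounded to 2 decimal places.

SE₁ = s₁/√n₁ = 7/√187 = 0.5119; SE₂ = 11/√229 = 0.7269.
Independent samples, unequal variances: SE_diff = √(SE₁² + SE₂²) = √(0.26204161 + 0.52838361) = 0.8891.
t* = 1.649, so margin of error = 1.649 × 0.8891 = 1.4661.
Difference in means = 44.1 − 18.6 = 25.5000.
25.5000 ± 1.4661 → (24.03, 26.97).

(24.03, 26.97)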